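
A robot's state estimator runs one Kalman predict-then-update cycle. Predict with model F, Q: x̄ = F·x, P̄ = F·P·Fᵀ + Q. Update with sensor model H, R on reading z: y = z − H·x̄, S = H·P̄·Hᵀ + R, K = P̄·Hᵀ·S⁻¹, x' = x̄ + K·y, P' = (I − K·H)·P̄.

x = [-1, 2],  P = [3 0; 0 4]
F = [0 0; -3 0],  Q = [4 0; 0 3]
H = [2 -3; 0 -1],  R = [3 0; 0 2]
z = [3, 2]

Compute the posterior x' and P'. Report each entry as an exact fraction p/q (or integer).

x̄ = F·x = [0, 3]
P̄ = F·P·Fᵀ + Q = [4 0; 0 30]
y = z − H·x̄ = [12, 5]
S = H·P̄·Hᵀ + R = [289 90; 90 32]
K = P̄·Hᵀ·S⁻¹ = [64/287 -180/287; -45/287 -285/574]
x' = x̄ + K·y = [-132/287, -783/574]
P' = (I − K·H)·P̄ = [636/287 360/287; 360/287 285/287]

x' = [-132/287, -783/574]
P' = [636/287 360/287; 360/287 285/287]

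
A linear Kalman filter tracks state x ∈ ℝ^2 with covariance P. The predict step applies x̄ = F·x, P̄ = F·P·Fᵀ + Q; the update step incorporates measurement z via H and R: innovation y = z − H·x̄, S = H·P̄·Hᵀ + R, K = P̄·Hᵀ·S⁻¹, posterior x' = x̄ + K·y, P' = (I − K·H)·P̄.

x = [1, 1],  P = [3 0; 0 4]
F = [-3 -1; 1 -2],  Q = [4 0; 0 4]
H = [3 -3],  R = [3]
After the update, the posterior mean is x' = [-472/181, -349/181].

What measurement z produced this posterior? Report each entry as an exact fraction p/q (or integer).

z = [-2]

x̄ = F·x = [-4, -1]
P̄ = F·P·Fᵀ + Q = [35 -1; -1 23]
S = H·P̄·Hᵀ + R = [543]
K = P̄·Hᵀ·S⁻¹ = [36/181; -24/181]
x' − x̄ = [252/181, -168/181] = K·y
y = (KᵀK)⁻¹·Kᵀ·(x' − x̄) = [7]
z = y + H·x̄ = [7] + [-9] = [-2]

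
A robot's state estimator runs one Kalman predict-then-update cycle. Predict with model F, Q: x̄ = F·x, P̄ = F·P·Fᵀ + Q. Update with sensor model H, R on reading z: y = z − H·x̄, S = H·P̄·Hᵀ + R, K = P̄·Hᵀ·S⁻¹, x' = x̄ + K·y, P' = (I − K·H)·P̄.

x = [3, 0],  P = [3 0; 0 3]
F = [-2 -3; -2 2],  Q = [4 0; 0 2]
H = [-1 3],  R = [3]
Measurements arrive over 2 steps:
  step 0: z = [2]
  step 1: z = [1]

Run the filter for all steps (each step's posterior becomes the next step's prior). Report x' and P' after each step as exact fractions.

step 0: x' = [-1375/158, -180/79], P' = [9867/316 807/79; 807/79 290/79]
step 1: x' = [75791/6829, 28591/6829], P' = [1366923/6829 462387/6829; 462387/6829 158575/6829]

step 0: x̄ = F·x = [-6, -6]
step 0: P̄ = F·P·Fᵀ + Q = [43 -6; -6 26]
step 0: y = z − H·x̄ = [14]
step 0: S = H·P̄·Hᵀ + R = [316]
step 0: K = P̄·Hᵀ·S⁻¹ = [-61/316; 21/79]
step 0: x' = x̄ + K·y = [-1375/158, -180/79]
step 0: P' = (I − K·H)·P̄ = [9867/316 807/79; 807/79 290/79]
step 1: x̄ = F·x = [1915/79, 1015/79]
step 1: P̄ = F·P·Fᵀ + Q = [22477/79 9741/79; 9741/79 4729/79]
step 1: y = z − H·x̄ = [-1051/79]
step 1: S = H·P̄·Hᵀ + R = [6829/79]
step 1: K = P̄·Hᵀ·S⁻¹ = [6746/6829; 4446/6829]
step 1: x' = x̄ + K·y = [75791/6829, 28591/6829]
step 1: P' = (I − K·H)·P̄ = [1366923/6829 462387/6829; 462387/6829 158575/6829]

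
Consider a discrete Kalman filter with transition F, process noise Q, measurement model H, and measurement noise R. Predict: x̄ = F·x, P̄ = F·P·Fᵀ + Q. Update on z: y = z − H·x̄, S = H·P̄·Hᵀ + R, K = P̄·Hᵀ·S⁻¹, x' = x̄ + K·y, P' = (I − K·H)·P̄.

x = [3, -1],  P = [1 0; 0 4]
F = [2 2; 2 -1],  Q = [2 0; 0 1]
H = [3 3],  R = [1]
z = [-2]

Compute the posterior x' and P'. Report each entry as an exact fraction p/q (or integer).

x' = [-529/104, 931/208]
P' = [415/52 -821/104; -821/104 1647/208]

x̄ = F·x = [4, 7]
P̄ = F·P·Fᵀ + Q = [22 -4; -4 9]
y = z − H·x̄ = [-35]
S = H·P̄·Hᵀ + R = [208]
K = P̄·Hᵀ·S⁻¹ = [27/104; 15/208]
x' = x̄ + K·y = [-529/104, 931/208]
P' = (I − K·H)·P̄ = [415/52 -821/104; -821/104 1647/208]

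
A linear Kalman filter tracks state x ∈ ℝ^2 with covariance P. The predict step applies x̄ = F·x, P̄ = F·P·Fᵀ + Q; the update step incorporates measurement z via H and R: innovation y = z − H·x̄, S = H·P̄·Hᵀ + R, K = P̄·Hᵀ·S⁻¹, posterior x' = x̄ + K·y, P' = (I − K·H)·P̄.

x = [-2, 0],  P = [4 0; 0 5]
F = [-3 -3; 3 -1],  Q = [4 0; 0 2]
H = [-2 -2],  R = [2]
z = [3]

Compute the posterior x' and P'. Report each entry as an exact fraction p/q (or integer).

x' = [846/173, -1104/173]
P' = [6513/173 -6449/173; -6449/173 6471/173]

x̄ = F·x = [6, -6]
P̄ = F·P·Fᵀ + Q = [85 -21; -21 43]
y = z − H·x̄ = [3]
S = H·P̄·Hᵀ + R = [346]
K = P̄·Hᵀ·S⁻¹ = [-64/173; -22/173]
x' = x̄ + K·y = [846/173, -1104/173]
P' = (I − K·H)·P̄ = [6513/173 -6449/173; -6449/173 6471/173]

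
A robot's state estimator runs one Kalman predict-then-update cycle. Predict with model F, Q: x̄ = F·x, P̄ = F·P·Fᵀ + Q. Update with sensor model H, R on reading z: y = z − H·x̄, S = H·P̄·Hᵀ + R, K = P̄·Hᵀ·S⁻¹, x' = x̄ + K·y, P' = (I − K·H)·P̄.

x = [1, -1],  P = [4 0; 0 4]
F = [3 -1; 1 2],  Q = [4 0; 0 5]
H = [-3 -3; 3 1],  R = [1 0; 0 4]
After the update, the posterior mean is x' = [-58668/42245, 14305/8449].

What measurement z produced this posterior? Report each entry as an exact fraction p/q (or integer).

x̄ = F·x = [4, -1]
P̄ = F·P·Fᵀ + Q = [44 4; 4 25]
S = H·P̄·Hᵀ + R = [694 -519; -519 449]
K = P̄·Hᵀ·S⁻¹ = [5928/42245 19648/42245; -3972/8449 -3895/8449]
x' − x̄ = [-227648/42245, 22754/8449] = K·y
y = (KᵀK)⁻¹·Kᵀ·(x' − x̄) = [8, -14]
z = y + H·x̄ = [8, -14] + [-9, 11] = [-1, -3]

z = [-1, -3]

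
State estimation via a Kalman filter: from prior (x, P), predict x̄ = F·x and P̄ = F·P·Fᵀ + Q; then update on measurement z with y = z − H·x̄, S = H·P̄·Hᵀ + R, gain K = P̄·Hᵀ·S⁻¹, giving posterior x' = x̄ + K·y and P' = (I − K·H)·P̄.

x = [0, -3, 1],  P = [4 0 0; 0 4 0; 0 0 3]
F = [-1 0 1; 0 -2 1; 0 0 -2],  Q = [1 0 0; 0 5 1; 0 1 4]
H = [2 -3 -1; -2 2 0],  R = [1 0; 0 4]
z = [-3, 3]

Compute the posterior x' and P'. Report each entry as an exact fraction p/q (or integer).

x̄ = F·x = [1, 7, -2]
P̄ = F·P·Fᵀ + Q = [8 3 -6; 3 24 -5; -6 -5 16]
y = z − H·x̄ = [14, -9]
S = H·P̄·Hᵀ + R = [223 -148; -148 108]
K = P̄·Hᵀ·S⁻¹ = [-19/545 -153/1090; -93/545 169/1090; -277/545 -739/1090]
x' = x̄ + K·y = [387/218, 701/218, -657/218]
P' = (I − K·H)·P̄ = [3842/545 3689/545 -3364/545; 3689/545 3858/545 -4103/545; -3364/545 -4103/545 5858/545]

x' = [387/218, 701/218, -657/218]
P' = [3842/545 3689/545 -3364/545; 3689/545 3858/545 -4103/545; -3364/545 -4103/545 5858/545]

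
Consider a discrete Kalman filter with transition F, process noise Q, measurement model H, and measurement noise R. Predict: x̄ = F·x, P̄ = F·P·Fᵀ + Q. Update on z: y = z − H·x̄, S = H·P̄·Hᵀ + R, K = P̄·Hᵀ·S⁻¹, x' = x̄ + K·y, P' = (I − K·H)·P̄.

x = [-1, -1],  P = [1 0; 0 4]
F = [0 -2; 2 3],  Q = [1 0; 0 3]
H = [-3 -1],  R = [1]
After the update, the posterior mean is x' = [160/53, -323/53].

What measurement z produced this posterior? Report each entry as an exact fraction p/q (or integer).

z = [-3]

x̄ = F·x = [2, -5]
P̄ = F·P·Fᵀ + Q = [17 -24; -24 43]
S = H·P̄·Hᵀ + R = [53]
K = P̄·Hᵀ·S⁻¹ = [-27/53; 29/53]
x' − x̄ = [54/53, -58/53] = K·y
y = (KᵀK)⁻¹·Kᵀ·(x' − x̄) = [-2]
z = y + H·x̄ = [-2] + [-1] = [-3]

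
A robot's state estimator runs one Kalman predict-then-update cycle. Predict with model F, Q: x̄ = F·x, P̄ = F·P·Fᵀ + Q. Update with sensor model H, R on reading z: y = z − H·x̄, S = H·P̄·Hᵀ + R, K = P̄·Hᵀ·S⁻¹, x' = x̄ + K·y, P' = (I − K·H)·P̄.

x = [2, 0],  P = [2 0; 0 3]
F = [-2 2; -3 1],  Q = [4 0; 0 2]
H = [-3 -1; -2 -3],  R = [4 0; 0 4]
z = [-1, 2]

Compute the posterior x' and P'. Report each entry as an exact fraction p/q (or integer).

x̄ = F·x = [-4, -6]
P̄ = F·P·Fᵀ + Q = [24 18; 18 23]
y = z − H·x̄ = [-19, -24]
S = H·P̄·Hᵀ + R = [351 411; 411 523]
K = P̄·Hᵀ·S⁻¹ = [-13/37 3/37; 721/3663 -434/1221]
x' = x̄ + K·y = [27/37, -4429/3663]
P' = (I − K·H)·P̄ = [24/37 -20/37; -20/37 3056/3663]

x' = [27/37, -4429/3663]
P' = [24/37 -20/37; -20/37 3056/3663]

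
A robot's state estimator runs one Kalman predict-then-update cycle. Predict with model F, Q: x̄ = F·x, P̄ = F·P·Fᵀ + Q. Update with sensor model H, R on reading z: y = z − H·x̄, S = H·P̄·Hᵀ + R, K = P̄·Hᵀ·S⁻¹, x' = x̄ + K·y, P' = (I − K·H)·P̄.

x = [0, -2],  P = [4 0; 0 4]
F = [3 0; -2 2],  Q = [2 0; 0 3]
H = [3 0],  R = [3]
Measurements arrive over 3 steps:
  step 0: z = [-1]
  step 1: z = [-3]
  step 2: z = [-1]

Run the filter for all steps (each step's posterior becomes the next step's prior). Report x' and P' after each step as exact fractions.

step 0: x̄ = F·x = [0, -4]
step 0: P̄ = F·P·Fᵀ + Q = [38 -24; -24 35]
step 0: y = z − H·x̄ = [-1]
step 0: S = H·P̄·Hᵀ + R = [345]
step 0: K = P̄·Hᵀ·S⁻¹ = [38/115; -24/115]
step 0: x' = x̄ + K·y = [-38/115, -436/115]
step 0: P' = (I − K·H)·P̄ = [38/115 -24/115; -24/115 2297/115]
step 1: x̄ = F·x = [-114/115, -796/115]
step 1: P̄ = F·P·Fᵀ + Q = [572/115 -372/115; -372/115 9877/115]
step 1: y = z − H·x̄ = [-3/115]
step 1: S = H·P̄·Hᵀ + R = [5493/115]
step 1: K = P̄·Hᵀ·S⁻¹ = [572/1831; -372/1831]
step 1: x' = x̄ + K·y = [-1830/1831, -12664/1831]
step 1: P' = (I − K·H)·P̄ = [572/1831 -372/1831; -372/1831 153649/1831]
step 2: x̄ = F·x = [-5490/1831, -21668/1831]
step 2: P̄ = F·P·Fᵀ + Q = [8810/1831 -5664/1831; -5664/1831 625353/1831]
step 2: y = z − H·x̄ = [14639/1831]
step 2: S = H·P̄·Hᵀ + R = [84783/1831]
step 2: K = P̄·Hᵀ·S⁻¹ = [8810/28261; -96/479]
step 2: x' = x̄ + K·y = [-14300/28261, -6436/479]
step 2: P' = (I − K·H)·P̄ = [8810/28261 -96/479; -96/479 162705/479]

step 0: x' = [-38/115, -436/115], P' = [38/115 -24/115; -24/115 2297/115]
step 1: x' = [-1830/1831, -12664/1831], P' = [572/1831 -372/1831; -372/1831 153649/1831]
step 2: x' = [-14300/28261, -6436/479], P' = [8810/28261 -96/479; -96/479 162705/479]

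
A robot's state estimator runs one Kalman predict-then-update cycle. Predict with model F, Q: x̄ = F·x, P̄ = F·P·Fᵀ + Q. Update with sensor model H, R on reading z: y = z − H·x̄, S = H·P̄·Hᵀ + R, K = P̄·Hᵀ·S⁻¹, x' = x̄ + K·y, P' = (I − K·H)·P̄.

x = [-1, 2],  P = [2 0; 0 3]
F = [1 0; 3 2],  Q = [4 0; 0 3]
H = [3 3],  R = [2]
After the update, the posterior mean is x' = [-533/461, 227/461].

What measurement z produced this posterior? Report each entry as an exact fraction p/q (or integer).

x̄ = F·x = [-1, 1]
P̄ = F·P·Fᵀ + Q = [6 6; 6 33]
S = H·P̄·Hᵀ + R = [461]
K = P̄·Hᵀ·S⁻¹ = [36/461; 117/461]
x' − x̄ = [-72/461, -234/461] = K·y
y = (KᵀK)⁻¹·Kᵀ·(x' − x̄) = [-2]
z = y + H·x̄ = [-2] + [0] = [-2]

z = [-2]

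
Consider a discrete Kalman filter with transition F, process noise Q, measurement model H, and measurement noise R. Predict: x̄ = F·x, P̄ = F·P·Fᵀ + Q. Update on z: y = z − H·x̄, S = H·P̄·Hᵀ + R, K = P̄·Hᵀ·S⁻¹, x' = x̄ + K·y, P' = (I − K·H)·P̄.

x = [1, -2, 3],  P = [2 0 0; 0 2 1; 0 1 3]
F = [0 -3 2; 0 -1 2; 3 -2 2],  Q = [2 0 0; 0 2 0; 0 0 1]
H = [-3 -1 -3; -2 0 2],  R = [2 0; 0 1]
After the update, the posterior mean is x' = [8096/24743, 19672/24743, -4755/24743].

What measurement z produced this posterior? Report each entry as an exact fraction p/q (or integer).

z = [-1, -1]

x̄ = F·x = [12, 8, 13]
P̄ = F·P·Fᵀ + Q = [20 10 14; 10 12 10; 14 10 31]
S = H·P̄·Hᵀ + R = [845 -66; -66 93]
K = P̄·Hᵀ·S⁻¹ = [-3736/24743 -5844/24743; -2232/24743 -1584/24743; -3747/24743 19160/74229]
x' − x̄ = [-288820/24743, -178272/24743, -326414/24743] = K·y
y = (KᵀK)⁻¹·Kᵀ·(x' − x̄) = [82, -3]
z = y + H·x̄ = [82, -3] + [-83, 2] = [-1, -1]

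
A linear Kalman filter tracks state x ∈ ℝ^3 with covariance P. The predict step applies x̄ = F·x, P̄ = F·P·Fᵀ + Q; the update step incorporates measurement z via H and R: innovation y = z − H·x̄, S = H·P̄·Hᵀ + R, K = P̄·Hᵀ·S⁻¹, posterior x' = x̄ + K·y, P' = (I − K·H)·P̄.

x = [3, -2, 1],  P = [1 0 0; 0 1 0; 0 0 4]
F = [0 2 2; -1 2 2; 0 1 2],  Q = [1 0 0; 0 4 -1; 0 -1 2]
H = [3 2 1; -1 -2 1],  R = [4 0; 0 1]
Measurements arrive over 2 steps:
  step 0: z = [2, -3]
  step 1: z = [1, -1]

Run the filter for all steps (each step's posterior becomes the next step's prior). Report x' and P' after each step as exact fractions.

step 0: x' = [1915/6676, 6625/6676, -1815/6676], P' = [10131/13352 -7779/13352 -4303/13352; -7779/13352 9571/13352 6815/13352; -4303/13352 6815/13352 13979/13352]
step 1: x' = [41655036/94740727, 7369586/94740727, -36400273/94740727], P' = [62159071/94740727 -45527397/94740727 -20885699/94740727; -45527397/94740727 58091401/94740727 37879929/94740727; -20885699/94740727 37879929/94740727 86153883/94740727]

step 0: x̄ = F·x = [-2, -5, 0]
step 0: P̄ = F·P·Fᵀ + Q = [21 20 18; 20 25 17; 18 17 19]
step 0: y = z − H·x̄ = [18, -15]
step 0: S = H·P̄·Hᵀ + R = [728 -268; -268 117]
step 0: K = P̄·Hᵀ·S⁻¹ = [2633/13352 281/3338; 655/13352 -1137/3338; 3675/13352 1163/3338]
step 0: x' = x̄ + K·y = [1915/6676, 6625/6676, -1815/6676]
step 0: P' = (I − K·H)·P̄ = [10131/13352 -7779/13352 -4303/13352; -7779/13352 9571/13352 6815/13352; -4303/13352 6815/13352 13979/13352]
step 1: x̄ = F·x = [2405/1669, 7705/6676, 2995/6676]
step 1: P̄ = F·P·Fᵀ + Q = [20259/1669 43221/3338 28987/3338; 43221/3338 260587/13352 118981/13352; 28987/3338 118981/13352 119451/13352]
step 1: y = z − H·x̄ = [-40589/6676, 15359/6676]
step 1: S = H·P̄·Hᵀ + R = [5920075/13352 -2560289/13352; -2560289/13352 1320939/13352]
step 1: K = P̄·Hᵀ·S⁻¹ = [18634180/94740727 8010024/94740727; 4370135/94740727 -32775476/94740727; 24814161/94740727 31279724/94740727]
step 1: x' = x̄ + K·y = [41655036/94740727, 7369586/94740727, -36400273/94740727]
step 1: P' = (I − K·H)·P̄ = [62159071/94740727 -45527397/94740727 -20885699/94740727; -45527397/94740727 58091401/94740727 37879929/94740727; -20885699/94740727 37879929/94740727 86153883/94740727]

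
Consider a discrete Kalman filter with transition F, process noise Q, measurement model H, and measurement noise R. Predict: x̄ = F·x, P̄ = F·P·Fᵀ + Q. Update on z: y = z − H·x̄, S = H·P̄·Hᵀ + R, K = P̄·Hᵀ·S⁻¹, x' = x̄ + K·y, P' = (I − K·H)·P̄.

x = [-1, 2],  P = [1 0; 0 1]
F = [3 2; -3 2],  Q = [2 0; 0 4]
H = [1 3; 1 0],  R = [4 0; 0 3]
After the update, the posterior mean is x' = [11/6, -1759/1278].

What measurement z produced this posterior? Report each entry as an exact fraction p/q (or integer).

z = [-3, 2]

x̄ = F·x = [1, 7]
P̄ = F·P·Fᵀ + Q = [15 -5; -5 17]
S = H·P̄·Hᵀ + R = [142 0; 0 18]
K = P̄·Hᵀ·S⁻¹ = [0 5/6; 23/71 -5/18]
x' − x̄ = [5/6, -10705/1278] = K·y
y = (KᵀK)⁻¹·Kᵀ·(x' − x̄) = [-25, 1]
z = y + H·x̄ = [-25, 1] + [22, 1] = [-3, 2]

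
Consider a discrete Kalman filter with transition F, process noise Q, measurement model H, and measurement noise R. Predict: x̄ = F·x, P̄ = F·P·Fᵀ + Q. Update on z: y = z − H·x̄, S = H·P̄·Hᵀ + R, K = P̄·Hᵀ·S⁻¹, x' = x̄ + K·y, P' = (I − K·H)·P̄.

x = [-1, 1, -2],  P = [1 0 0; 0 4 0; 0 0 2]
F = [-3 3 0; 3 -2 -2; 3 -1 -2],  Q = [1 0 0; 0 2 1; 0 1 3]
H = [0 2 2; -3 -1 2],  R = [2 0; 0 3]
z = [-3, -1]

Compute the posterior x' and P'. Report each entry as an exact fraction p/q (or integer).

x̄ = F·x = [6, -1, 0]
P̄ = F·P·Fᵀ + Q = [46 -33 -21; -33 35 26; -21 26 24]
y = z − H·x̄ = [-1, 16]
S = H·P̄·Hᵀ + R = [446 402; 402 498]
K = P̄·Hᵀ·S⁻¹ = [885/10084 -3691/10084; 1177/5042 673/15126; 2605/10084 -1145/30252]
x' = x̄ + K·y = [563/10084, -7889/15126, -26135/30252]
P' = (I − K·H)·P̄ = [16867/10084 -6293/5042 13471/10084; -6293/5042 10280/7563 -17029/15126; 13471/10084 -17029/15126 41873/30252]

x' = [563/10084, -7889/15126, -26135/30252]
P' = [16867/10084 -6293/5042 13471/10084; -6293/5042 10280/7563 -17029/15126; 13471/10084 -17029/15126 41873/30252]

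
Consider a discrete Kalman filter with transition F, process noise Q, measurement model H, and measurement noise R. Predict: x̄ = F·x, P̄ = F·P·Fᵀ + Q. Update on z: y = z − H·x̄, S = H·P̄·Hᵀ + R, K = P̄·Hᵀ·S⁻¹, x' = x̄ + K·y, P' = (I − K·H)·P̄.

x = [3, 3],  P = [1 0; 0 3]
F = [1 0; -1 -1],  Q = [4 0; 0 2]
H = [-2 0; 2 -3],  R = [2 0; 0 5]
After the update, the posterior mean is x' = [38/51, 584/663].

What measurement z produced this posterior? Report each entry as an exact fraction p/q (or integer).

x̄ = F·x = [3, -6]
P̄ = F·P·Fᵀ + Q = [5 -1; -1 6]
S = H·P̄·Hᵀ + R = [22 -26; -26 91]
K = P̄·Hᵀ·S⁻¹ = [-22/51 1/51; -13/51 -194/663]
x' − x̄ = [-115/51, 4562/663] = K·y
y = (KᵀK)⁻¹·Kᵀ·(x' − x̄) = [4, -27]
z = y + H·x̄ = [4, -27] + [-6, 24] = [-2, -3]

z = [-2, -3]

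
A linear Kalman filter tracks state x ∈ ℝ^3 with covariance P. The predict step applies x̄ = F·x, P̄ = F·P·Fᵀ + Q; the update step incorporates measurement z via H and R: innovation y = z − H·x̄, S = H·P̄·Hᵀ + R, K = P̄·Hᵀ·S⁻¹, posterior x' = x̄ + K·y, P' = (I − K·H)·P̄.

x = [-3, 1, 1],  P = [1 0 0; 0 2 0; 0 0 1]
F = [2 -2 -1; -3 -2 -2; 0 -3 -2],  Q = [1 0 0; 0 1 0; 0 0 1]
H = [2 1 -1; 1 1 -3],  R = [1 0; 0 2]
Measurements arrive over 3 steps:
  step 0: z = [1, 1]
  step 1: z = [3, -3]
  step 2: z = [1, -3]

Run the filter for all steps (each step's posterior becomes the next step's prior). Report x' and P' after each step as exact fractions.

step 0: x̄ = F·x = [-9, 5, -5]
step 0: P̄ = F·P·Fᵀ + Q = [14 4 14; 4 22 16; 14 16 23]
step 0: y = z − H·x̄ = [9, -10]
step 0: S = H·P̄·Hᵀ + R = [30 -31; -31 73]
step 0: K = P̄·Hᵀ·S⁻¹ = [570/1229 -162/1229; 340/1229 -226/1229; 324/1229 -519/1229]
step 0: x' = x̄ + K·y = [-4311/1229, 11465/1229, 1961/1229]
step 0: P' = (I − K·H)·P̄ = [3058/1229 -6628/1229 -1082/1229; -6628/1229 17306/1229 3710/1229; -1082/1229 3710/1229 1222/1229]
step 1: x̄ = F·x = [-33513/1229, -13919/1229, -38317/1229]
step 1: P̄ = F·P·Fᵀ + Q = [156099/1229 63406/1229 176346/1229; 63406/1229 40023/1229 79680/1229; 176346/1229 79680/1229 206391/1229]
step 1: y = z − H·x̄ = [46315/1229, -71206/1229]
step 1: S = H·P̄·Hᵀ + R = [260919/1229 -391530/1229; -391530/1229 646755/1229]
step 1: K = P̄·Hᵀ·S⁻¹ = [138860/279449 -745201/4191735; 177497/838347 -341657/4191735; 71809/279449 -567183/1397245]
step 1: x' = x̄ + K·y = [7367519/4191735, 1922196/1397245, 2829752/1397245]
step 1: P' = (I − K·H)·P̄ = [7019408/4191735 -13678969/4191735 -574351/1397245; -13678969/4191735 11956769/1397245 2541628/1397245; -574351/1397245 2541628/1397245 1033881/1397245]
step 2: x̄ = F·x = [-5287394/4191735, -3374283/279449, -11426092/1397245]
step 2: P̄ = F·P·Fᵀ + Q = [325675738/4191735 25536497/838347 121255114/1397245; 25536497/838347 6628601/279449 11361881/279449; 121255114/1397245 11361881/279449 143643226/1397245]
step 2: y = z − H·x̄ = [31102492/4191735, -59508394/4191735]
step 2: S = H·P̄·Hᵀ + R = [552065522/4191735 -801453274/4191735; -801453274/4191735 454019651/1397245]
step 2: K = P̄·Hᵀ·S⁻¹ = [38892964073/78453268022 -6929733844/39226634011; 8361293192/39226634011 -3264153979/39226634011; 20141423367/78453268022 -15921441756/39226634011]
step 2: x' = x̄ + K·y = [193190818256/39226634011, -365272339183/39226634011, -20024578974/39226634011]
step 2: P' = (I − K·H)·P̄ = [133076187911/78453268022 -130245777990/39226634011 -33232144231/78453268022; -130245777990/39226634011 341420538742/39226634011 72567689570/39226634011; -33232144231/78453268022 72567689570/39226634011 58529667311/78453268022]

step 0: x' = [-4311/1229, 11465/1229, 1961/1229], P' = [3058/1229 -6628/1229 -1082/1229; -6628/1229 17306/1229 3710/1229; -1082/1229 3710/1229 1222/1229]
step 1: x' = [7367519/4191735, 1922196/1397245, 2829752/1397245], P' = [7019408/4191735 -13678969/4191735 -574351/1397245; -13678969/4191735 11956769/1397245 2541628/1397245; -574351/1397245 2541628/1397245 1033881/1397245]
step 2: x' = [193190818256/39226634011, -365272339183/39226634011, -20024578974/39226634011], P' = [133076187911/78453268022 -130245777990/39226634011 -33232144231/78453268022; -130245777990/39226634011 341420538742/39226634011 72567689570/39226634011; -33232144231/78453268022 72567689570/39226634011 58529667311/78453268022]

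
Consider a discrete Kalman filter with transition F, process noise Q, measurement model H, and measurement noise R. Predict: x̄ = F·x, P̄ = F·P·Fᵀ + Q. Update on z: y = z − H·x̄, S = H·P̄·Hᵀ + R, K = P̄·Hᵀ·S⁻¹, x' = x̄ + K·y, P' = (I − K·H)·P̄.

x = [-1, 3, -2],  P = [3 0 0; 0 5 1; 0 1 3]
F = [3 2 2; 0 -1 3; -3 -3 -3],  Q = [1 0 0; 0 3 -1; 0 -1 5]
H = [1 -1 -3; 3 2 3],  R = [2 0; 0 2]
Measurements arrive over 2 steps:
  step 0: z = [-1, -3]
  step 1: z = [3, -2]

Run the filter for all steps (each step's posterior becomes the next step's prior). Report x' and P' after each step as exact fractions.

step 0: x̄ = F·x = [-1, -9, 0]
step 0: P̄ = F·P·Fᵀ + Q = [68 12 -87; 12 29 -19; -87 -19 122]
step 0: y = z − H·x̄ = [-9, 18]
step 0: S = H·P̄·Hᵀ + R = [1581 -271; -271 178]
step 0: K = P̄·Hᵀ·S⁻¹ = [47483/207977 33734/207977; 17147/207977 69337/207977; -59095/207977 -11687/207977]
step 0: x' = x̄ + K·y = [-4016/29711, -111150/29711, 45927/29711]
step 0: P' = (I − K·H)·P̄ = [203547/207977 -651754/207977 253445/207977; -651754/207977 2779984/207977 -1155344/207977; 253445/207977 -1155344/207977 508993/207977]
step 1: x̄ = F·x = [-12954/2701, 248931/29711, 207717/29711]
step 1: P̄ = F·P·Fᵀ + Q = [106668/18907 -37547/2701 -157002/18907; -37547/2701 2130988/29711 892405/29711; -157002/18907 892405/29711 4506847/207977]
step 1: y = z − H·x̄ = [1103709/29711, -752953/29711]
step 1: S = H·P̄·Hᵀ + R = [110693221/207977 -109843675/207977; -109843675/207977 120387569/207977]
step 1: K = P̄·Hᵀ·S⁻¹ = [1420600401/6060549212 921471595/6060549212; -20578720/1515137303 483397260/1515137303; -1438952931/6060549212 -264143365/6060549212]
step 1: x' = x̄ + K·y = [176916743/3030274606, -320544297/1515137303, -2194787465/3030274606]
step 1: P' = (I − K·H)·P̄ = [4018127359/6060549212 -2847091361/1515137303 4188430667/6060549212; -2847091361/1515137303 12314002524/1515137303 -5039978815/1515137303; 4188430667/6060549212 -5039978815/1515137303 9075417263/6060549212]

step 0: x' = [-4016/29711, -111150/29711, 45927/29711], P' = [203547/207977 -651754/207977 253445/207977; -651754/207977 2779984/207977 -1155344/207977; 253445/207977 -1155344/207977 508993/207977]
step 1: x' = [176916743/3030274606, -320544297/1515137303, -2194787465/3030274606], P' = [4018127359/6060549212 -2847091361/1515137303 4188430667/6060549212; -2847091361/1515137303 12314002524/1515137303 -5039978815/1515137303; 4188430667/6060549212 -5039978815/1515137303 9075417263/6060549212]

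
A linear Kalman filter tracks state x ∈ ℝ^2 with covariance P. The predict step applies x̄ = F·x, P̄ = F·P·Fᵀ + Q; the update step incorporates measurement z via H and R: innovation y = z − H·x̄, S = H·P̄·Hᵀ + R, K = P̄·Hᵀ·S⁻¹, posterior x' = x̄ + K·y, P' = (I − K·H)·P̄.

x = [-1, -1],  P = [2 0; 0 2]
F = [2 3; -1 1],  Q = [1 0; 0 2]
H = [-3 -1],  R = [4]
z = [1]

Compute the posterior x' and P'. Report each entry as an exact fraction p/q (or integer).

x' = [-163/265, 168/265]
P' = [266/265 -466/265; -466/265 1446/265]

x̄ = F·x = [-5, 0]
P̄ = F·P·Fᵀ + Q = [27 2; 2 6]
y = z − H·x̄ = [-14]
S = H·P̄·Hᵀ + R = [265]
K = P̄·Hᵀ·S⁻¹ = [-83/265; -12/265]
x' = x̄ + K·y = [-163/265, 168/265]
P' = (I − K·H)·P̄ = [266/265 -466/265; -466/265 1446/265]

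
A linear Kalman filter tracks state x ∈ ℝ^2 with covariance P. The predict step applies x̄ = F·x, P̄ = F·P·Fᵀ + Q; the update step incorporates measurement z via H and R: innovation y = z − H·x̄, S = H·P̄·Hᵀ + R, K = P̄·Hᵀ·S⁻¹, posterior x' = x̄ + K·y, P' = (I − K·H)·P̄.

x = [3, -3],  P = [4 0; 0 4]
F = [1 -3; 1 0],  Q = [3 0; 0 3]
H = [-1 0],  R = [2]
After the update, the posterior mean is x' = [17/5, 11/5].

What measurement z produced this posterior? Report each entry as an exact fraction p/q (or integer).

z = [-3]

x̄ = F·x = [12, 3]
P̄ = F·P·Fᵀ + Q = [43 4; 4 7]
S = H·P̄·Hᵀ + R = [45]
K = P̄·Hᵀ·S⁻¹ = [-43/45; -4/45]
x' − x̄ = [-43/5, -4/5] = K·y
y = (KᵀK)⁻¹·Kᵀ·(x' − x̄) = [9]
z = y + H·x̄ = [9] + [-12] = [-3]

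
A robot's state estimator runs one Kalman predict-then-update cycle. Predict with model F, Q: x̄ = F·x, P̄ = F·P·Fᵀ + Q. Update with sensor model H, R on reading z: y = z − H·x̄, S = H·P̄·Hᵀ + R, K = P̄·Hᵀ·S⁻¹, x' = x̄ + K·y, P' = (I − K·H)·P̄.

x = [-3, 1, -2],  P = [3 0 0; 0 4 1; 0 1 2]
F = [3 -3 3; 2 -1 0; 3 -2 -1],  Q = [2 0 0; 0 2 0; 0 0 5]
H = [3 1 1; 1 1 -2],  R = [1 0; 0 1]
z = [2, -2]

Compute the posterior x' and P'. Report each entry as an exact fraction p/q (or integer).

x' = [658/21813, 7625/14542, 19187/14542]
P' = [15413/21813 -10407/7271 -3274/7271; -10407/7271 49239/14542 14805/14542; -3274/7271 14805/14542 3687/7271]

x̄ = F·x = [-18, -7, -9]
P̄ = F·P·Fᵀ + Q = [65 27 42; 27 18 27; 42 27 54]
y = z − H·x̄ = [72, 5]
S = H·P̄·Hᵀ + R = [1126 -24; -24 78]
K = P̄·Hᵀ·S⁻¹ = [1732/7271 3836/21813; 801/7271 -1185/14542; 2535/14542 -6491/14542]
x' = x̄ + K·y = [658/21813, 7625/14542, 19187/14542]
P' = (I − K·H)·P̄ = [15413/21813 -10407/7271 -3274/7271; -10407/7271 49239/14542 14805/14542; -3274/7271 14805/14542 3687/7271]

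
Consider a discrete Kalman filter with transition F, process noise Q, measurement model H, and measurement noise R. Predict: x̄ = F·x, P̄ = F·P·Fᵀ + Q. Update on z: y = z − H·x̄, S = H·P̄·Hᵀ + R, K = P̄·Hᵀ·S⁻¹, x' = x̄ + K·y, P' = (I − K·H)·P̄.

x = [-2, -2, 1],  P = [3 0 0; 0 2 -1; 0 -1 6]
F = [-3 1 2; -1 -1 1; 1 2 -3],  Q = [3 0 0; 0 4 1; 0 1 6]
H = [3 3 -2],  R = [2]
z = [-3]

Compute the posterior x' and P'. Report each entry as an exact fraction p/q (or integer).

x̄ = F·x = [6, 5, -9]
P̄ = F·P·Fᵀ + Q = [52 20 -42; 20 17 -29; -42 -29 83]
y = z − H·x̄ = [-54]
S = H·P̄·Hᵀ + R = [2167]
K = P̄·Hᵀ·S⁻¹ = [300/2167; 169/2167; -379/2167]
x' = x̄ + K·y = [-3198/2167, 1709/2167, 963/2167]
P' = (I − K·H)·P̄ = [22684/2167 -7360/2167 22686/2167; -7360/2167 8278/2167 1208/2167; 22686/2167 1208/2167 36220/2167]

x' = [-3198/2167, 1709/2167, 963/2167]
P' = [22684/2167 -7360/2167 22686/2167; -7360/2167 8278/2167 1208/2167; 22686/2167 1208/2167 36220/2167]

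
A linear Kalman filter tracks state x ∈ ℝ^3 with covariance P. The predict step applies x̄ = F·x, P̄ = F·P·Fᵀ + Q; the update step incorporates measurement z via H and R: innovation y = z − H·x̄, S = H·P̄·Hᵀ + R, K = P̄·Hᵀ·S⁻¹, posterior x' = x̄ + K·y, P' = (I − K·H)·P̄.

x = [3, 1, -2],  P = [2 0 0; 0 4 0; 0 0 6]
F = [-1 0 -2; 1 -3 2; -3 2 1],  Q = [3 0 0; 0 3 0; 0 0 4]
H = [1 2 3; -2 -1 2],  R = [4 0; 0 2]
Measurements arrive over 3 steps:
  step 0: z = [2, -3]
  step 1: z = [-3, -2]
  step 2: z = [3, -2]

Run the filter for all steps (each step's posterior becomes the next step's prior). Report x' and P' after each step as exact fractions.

step 0: x' = [-215241/79931, 379323/79931, -142173/79931], P' = [1807832/79931 -2067896/79931 767924/79931; -2067896/79931 2419682/79931 -884972/79931; 767924/79931 -884972/79931 345652/79931]
step 1: x' = [5148523127/15158430543, -8187633008/15158430543, -4401094084/5052810181], P' = [106475801516/15158430543 -121017377300/15158430543 15825325384/5052810181; -121017377300/15158430543 147463049594/15158430543 -18436828600/5052810181; 15825325384/5052810181 -18436828600/5052810181 8276396776/5052810181]
step 2: x' = [2877070012204408/905971968741251, -1877225274798646/905971968741251, 1072589974831115/905971968741251], P' = [6320789453898188/905971968741251 -7185438878054228/905971968741251 2815469170796968/905971968741251; -7185438878054228/905971968741251 8761002772988450/905971968741251 -3281180964934648/905971968741251; 2815469170796968/905971968741251 -3281180964934648/905971968741251 1472671275295912/905971968741251]

step 0: x̄ = F·x = [1, -4, -9]
step 0: P̄ = F·P·Fᵀ + Q = [29 -26 -6; -26 65 -18; -6 -18 44]
step 0: y = z − H·x̄ = [36, 13]
step 0: S = H·P̄·Hᵀ + R = [333 212; 212 375]
step 0: K = P̄·Hᵀ·S⁻¹ = [-6047/79931 -5960/79931; 29138/79931 -26917/79931; 8734/79931 20214/79931]
step 0: x' = x̄ + K·y = [-215241/79931, 379323/79931, -142173/79931]
step 0: P' = (I − K·H)·P̄ = [1807832/79931 -2067896/79931 767924/79931; -2067896/79931 2419682/79931 -884972/79931; 767924/79931 -884972/79931 345652/79931]
step 1: x̄ = F·x = [499587/79931, -1637556/79931, 1262196/79931]
step 1: P̄ = F·P·Fᵀ + Q = [6501929/79931 -17775656/79931 16247492/79931; -17775656/79931 51306107/79931 -46721732/79931; 16247492/79931 -46721732/79931 43281912/79931]
step 1: y = z − H·x̄ = [-1250856/79931, -3322636/79931]
step 1: S = H·P̄·Hᵀ + R = [67304833/79931 121241980/79931; 121241980/79931 236405701/79931]
step 1: K = P̄·Hᵀ·S⁻¹ = [1717243843/15158430543 1508863286/15158430543; 1994316122/15158430543 -8024633297/15158430543; 945214628/5052810181 1669485692/5052810181]
step 1: x' = x̄ + K·y = [5148523127/15158430543, -8187633008/15158430543, -4401094084/5052810181]
step 1: P' = (I − K·H)·P̄ = [106475801516/15158430543 -121017377300/15158430543 15825325384/5052810181; -121017377300/15158430543 147463049594/15158430543 -18436828600/5052810181; 15825325384/5052810181 -18436828600/5052810181 8276396776/5052810181]
step 2: x̄ = F·x = [21258041377/15158430543, 3304857647/15158430543, -45024117649/15158430543]
step 2: P̄ = F·P·Fᵀ + Q = [441171759065/15158430543 -1090611514136/15158430543 970425602452/15158430543; -1090611514136/15158430543 3158169298811/15158430543 -2778428838316/15158430543; 970425602452/15158430543 -2778428838316/15158430543 2579708052008/15158430543]
step 2: y = z − H·x̄ = [152679887905/15158430543, 35184104871/5052810181]
step 2: S = H·P̄·Hᵀ + R = [4470816642929/15158430543 2357497506284/5052810181; 2357497506284/5052810181 4753289960431/5052810181]
step 2: K = P̄·Hᵀ·S⁻¹ = [99079802545159/905971968741251 87399155925894/905971968741251; 123255943279682/905971968741251 -476243473374645/905971968741251; 167780266703852/905971968741251 297792586966268/905971968741251]
step 2: x' = x̄ + K·y = [2877070012204408/905971968741251, -1877225274798646/905971968741251, 1072589974831115/905971968741251]
step 2: P' = (I − K·H)·P̄ = [6320789453898188/905971968741251 -7185438878054228/905971968741251 2815469170796968/905971968741251; -7185438878054228/905971968741251 8761002772988450/905971968741251 -3281180964934648/905971968741251; 2815469170796968/905971968741251 -3281180964934648/905971968741251 1472671275295912/905971968741251]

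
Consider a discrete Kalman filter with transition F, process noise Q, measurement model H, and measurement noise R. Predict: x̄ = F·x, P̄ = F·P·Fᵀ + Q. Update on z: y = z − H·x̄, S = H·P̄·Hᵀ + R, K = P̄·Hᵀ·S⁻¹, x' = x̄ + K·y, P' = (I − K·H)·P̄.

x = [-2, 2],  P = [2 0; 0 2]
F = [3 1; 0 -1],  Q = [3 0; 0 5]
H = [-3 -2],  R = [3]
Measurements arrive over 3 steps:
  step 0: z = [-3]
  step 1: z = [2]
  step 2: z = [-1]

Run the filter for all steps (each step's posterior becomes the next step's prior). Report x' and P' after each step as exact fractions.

step 0: x' = [379/214, -138/107], P' = [697/214 -474/107; -474/107 717/107]
step 1: x' = [3921/7361, -12479/7361], P' = [95367/51527 -126846/51527; -126846/51527 204126/51527]
step 2: x' = [-4410934/8221975, 10889603/8221975], P' = [15295362/8221975 -20362104/8221975; -20362104/8221975 32722293/8221975]

step 0: x̄ = F·x = [-4, -2]
step 0: P̄ = F·P·Fᵀ + Q = [23 -2; -2 7]
step 0: y = z − H·x̄ = [-19]
step 0: S = H·P̄·Hᵀ + R = [214]
step 0: K = P̄·Hᵀ·S⁻¹ = [-65/214; -4/107]
step 0: x' = x̄ + K·y = [379/214, -138/107]
step 0: P' = (I − K·H)·P̄ = [697/214 -474/107; -474/107 717/107]
step 1: x̄ = F·x = [861/214, 138/107]
step 1: P̄ = F·P·Fᵀ + Q = [2661/214 705/107; 705/107 1252/107]
step 1: y = z − H·x̄ = [3563/214]
step 1: S = H·P̄·Hᵀ + R = [51527/214]
step 1: K = P̄·Hᵀ·S⁻¹ = [-10803/51527; -9238/51527]
step 1: x' = x̄ + K·y = [3921/7361, -12479/7361]
step 1: P' = (I − K·H)·P̄ = [95367/51527 -126846/51527; -126846/51527 204126/51527]
step 2: x̄ = F·x = [-716/7361, 12479/7361]
step 2: P̄ = F·P·Fᵀ + Q = [455934/51527 176412/51527; 176412/51527 461761/51527]
step 2: y = z − H·x̄ = [15449/7361]
step 2: S = H·P̄·Hᵀ + R = [8221975/51527]
step 2: K = P̄·Hᵀ·S⁻¹ = [-1720626/8221975; -1452758/8221975]
step 2: x' = x̄ + K·y = [-4410934/8221975, 10889603/8221975]
step 2: P' = (I − K·H)·P̄ = [15295362/8221975 -20362104/8221975; -20362104/8221975 32722293/8221975]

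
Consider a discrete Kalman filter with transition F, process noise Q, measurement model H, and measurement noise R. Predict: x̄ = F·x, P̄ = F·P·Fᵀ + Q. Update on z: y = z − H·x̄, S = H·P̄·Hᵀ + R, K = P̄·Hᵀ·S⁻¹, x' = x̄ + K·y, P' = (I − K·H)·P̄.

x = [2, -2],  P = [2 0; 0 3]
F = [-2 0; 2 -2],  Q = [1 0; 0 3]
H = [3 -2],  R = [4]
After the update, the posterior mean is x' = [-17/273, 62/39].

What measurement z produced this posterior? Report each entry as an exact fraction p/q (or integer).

z = [-3]

x̄ = F·x = [-4, 8]
P̄ = F·P·Fᵀ + Q = [9 -8; -8 23]
S = H·P̄·Hᵀ + R = [273]
K = P̄·Hᵀ·S⁻¹ = [43/273; -10/39]
x' − x̄ = [1075/273, -250/39] = K·y
y = (KᵀK)⁻¹·Kᵀ·(x' − x̄) = [25]
z = y + H·x̄ = [25] + [-28] = [-3]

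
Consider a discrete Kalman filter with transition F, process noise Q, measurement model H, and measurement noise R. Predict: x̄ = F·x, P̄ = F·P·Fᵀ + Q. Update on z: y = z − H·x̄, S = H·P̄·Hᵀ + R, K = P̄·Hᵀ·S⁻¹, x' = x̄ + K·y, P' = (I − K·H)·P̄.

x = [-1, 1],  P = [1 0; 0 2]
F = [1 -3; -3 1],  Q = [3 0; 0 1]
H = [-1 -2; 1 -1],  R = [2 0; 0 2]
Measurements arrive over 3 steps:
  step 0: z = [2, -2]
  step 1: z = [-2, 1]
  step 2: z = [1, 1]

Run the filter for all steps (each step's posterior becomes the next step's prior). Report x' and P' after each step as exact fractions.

step 0: x' = [-3674/1823, 272/1823], P' = [1918/1823 -402/1823; -402/1823 780/1823]
step 1: x' = [1563714/1374143, 738325/1374143], P' = [1317566/1374143 -298514/1374143; -298514/1374143 589224/1374143]
step 2: x' = [67346291/962246887, -104124054/137463841], P' = [922703630/962246887 -29905070/137463841; -29905070/137463841 58782440/137463841]

step 0: x̄ = F·x = [-4, 4]
step 0: P̄ = F·P·Fᵀ + Q = [22 -9; -9 12]
step 0: y = z − H·x̄ = [6, 6]
step 0: S = H·P̄·Hᵀ + R = [36 11; 11 54]
step 0: K = P̄·Hᵀ·S⁻¹ = [-557/1823 1160/1823; -579/1823 -591/1823]
step 0: x' = x̄ + K·y = [-3674/1823, 272/1823]
step 0: P' = (I − K·H)·P̄ = [1918/1823 -402/1823; -402/1823 780/1823]
step 1: x̄ = F·x = [-4490/1823, 11294/1823]
step 1: P̄ = F·P·Fᵀ + Q = [16819/1823 -12114/1823; -12114/1823 22277/1823]
step 1: y = z − H·x̄ = [14452/1823, 17607/1823]
step 1: S = H·P̄·Hᵀ + R = [61117/1823 39849/1823; 39849/1823 66970/1823]
step 1: K = P̄·Hᵀ·S⁻¹ = [-9737/37139 808040/1374143; -11891/37139 -443869/1374143]
step 1: x' = x̄ + K·y = [1563714/1374143, 738325/1374143]
step 1: P' = (I − K·H)·P̄ = [1317566/1374143 -298514/1374143; -298514/1374143 589224/1374143]
step 2: x̄ = F·x = [-651261/1374143, -3952817/1374143]
step 2: P̄ = F·P·Fᵀ + Q = [12534095/1374143 -8705510/1374143; -8705510/1374143 15612545/1374143]
step 2: y = z − H·x̄ = [-7182752/1374143, -1927413/1374143]
step 2: S = H·P̄·Hᵀ + R = [42910521/1374143 27396505/1374143; 27396505/1374143 48305946/1374143]
step 2: K = P̄·Hᵀ·S⁻¹ = [-252016325/962246887 566019560/962246887; -43829905/137463841 -44343755/137463841]
step 2: x' = x̄ + K·y = [67346291/962246887, -104124054/137463841]
step 2: P' = (I − K·H)·P̄ = [922703630/962246887 -29905070/137463841; -29905070/137463841 58782440/137463841]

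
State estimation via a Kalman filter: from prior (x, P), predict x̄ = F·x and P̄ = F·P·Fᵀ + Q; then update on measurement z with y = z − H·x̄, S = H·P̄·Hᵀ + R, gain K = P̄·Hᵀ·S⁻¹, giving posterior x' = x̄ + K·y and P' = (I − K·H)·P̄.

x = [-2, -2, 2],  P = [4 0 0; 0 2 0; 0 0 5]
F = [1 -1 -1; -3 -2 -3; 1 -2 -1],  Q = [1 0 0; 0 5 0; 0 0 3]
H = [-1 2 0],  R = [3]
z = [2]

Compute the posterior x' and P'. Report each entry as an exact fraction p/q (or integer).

x' = [-742/363, 4/363, -24/121]
P' = [4352/363 2179/363 1567/121; 2179/363 1361/363 788/121; 1567/121 788/121 2393/121]

x̄ = F·x = [-2, 4, 0]
P̄ = F·P·Fᵀ + Q = [12 7 13; 7 94 11; 13 11 20]
y = z − H·x̄ = [-8]
S = H·P̄·Hᵀ + R = [363]
K = P̄·Hᵀ·S⁻¹ = [2/363; 181/363; 3/121]
x' = x̄ + K·y = [-742/363, 4/363, -24/121]
P' = (I − K·H)·P̄ = [4352/363 2179/363 1567/121; 2179/363 1361/363 788/121; 1567/121 788/121 2393/121]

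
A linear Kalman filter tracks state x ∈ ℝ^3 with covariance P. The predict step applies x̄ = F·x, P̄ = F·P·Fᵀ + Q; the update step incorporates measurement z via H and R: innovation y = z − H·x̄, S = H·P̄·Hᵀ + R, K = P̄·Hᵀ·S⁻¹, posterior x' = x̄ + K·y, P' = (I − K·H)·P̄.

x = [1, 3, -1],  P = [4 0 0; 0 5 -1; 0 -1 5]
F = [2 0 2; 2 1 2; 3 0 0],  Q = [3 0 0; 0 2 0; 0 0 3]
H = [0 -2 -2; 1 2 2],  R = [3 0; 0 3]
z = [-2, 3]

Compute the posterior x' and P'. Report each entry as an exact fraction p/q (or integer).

x' = [-1465/10046, 7429/5023, -756/5023]
P' = [37551/10046 6258/5023 -10647/5023; 6258/5023 29733/5023 -30612/5023; -10647/5023 -30612/5023 34383/5023]

x̄ = F·x = [0, 3, 3]
P̄ = F·P·Fᵀ + Q = [39 34 24; 34 39 24; 24 24 39]
y = z − H·x̄ = [10, -9]
S = H·P̄·Hᵀ + R = [507 -620; -620 778]
K = P̄·Hᵀ·S⁻¹ = [2926/5023 6665/10046; 586/5023 1500/5023; -2514/5023 -1035/5023]
x' = x̄ + K·y = [-1465/10046, 7429/5023, -756/5023]
P' = (I − K·H)·P̄ = [37551/10046 6258/5023 -10647/5023; 6258/5023 29733/5023 -30612/5023; -10647/5023 -30612/5023 34383/5023]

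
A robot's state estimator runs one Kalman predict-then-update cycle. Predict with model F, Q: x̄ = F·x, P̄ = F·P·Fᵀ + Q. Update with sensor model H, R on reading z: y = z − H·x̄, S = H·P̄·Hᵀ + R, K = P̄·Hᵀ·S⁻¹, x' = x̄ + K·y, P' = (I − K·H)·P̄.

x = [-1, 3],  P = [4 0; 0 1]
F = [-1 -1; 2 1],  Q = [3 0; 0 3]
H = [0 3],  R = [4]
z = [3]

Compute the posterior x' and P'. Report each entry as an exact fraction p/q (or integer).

x' = [-2, 1]
P' = [743/184 -9/46; -9/46 10/23]

x̄ = F·x = [-2, 1]
P̄ = F·P·Fᵀ + Q = [8 -9; -9 20]
y = z − H·x̄ = [0]
S = H·P̄·Hᵀ + R = [184]
K = P̄·Hᵀ·S⁻¹ = [-27/184; 15/46]
x' = x̄ + K·y = [-2, 1]
P' = (I − K·H)·P̄ = [743/184 -9/46; -9/46 10/23]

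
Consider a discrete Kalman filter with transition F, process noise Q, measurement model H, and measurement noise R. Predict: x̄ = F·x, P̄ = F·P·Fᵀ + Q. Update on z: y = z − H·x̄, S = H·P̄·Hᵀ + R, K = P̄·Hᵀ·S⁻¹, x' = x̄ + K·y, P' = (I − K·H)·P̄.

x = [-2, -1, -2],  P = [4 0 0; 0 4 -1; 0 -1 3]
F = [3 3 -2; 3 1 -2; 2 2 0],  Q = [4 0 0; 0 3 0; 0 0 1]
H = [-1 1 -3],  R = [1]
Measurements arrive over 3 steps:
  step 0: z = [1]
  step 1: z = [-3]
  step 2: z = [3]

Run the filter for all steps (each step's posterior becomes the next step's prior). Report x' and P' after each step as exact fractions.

step 0: x̄ = F·x = [-5, -3, -6]
step 0: P̄ = F·P·Fᵀ + Q = [100 68 52; 68 59 36; 52 36 33]
step 0: y = z − H·x̄ = [-19]
step 0: S = H·P̄·Hᵀ + R = [417]
step 0: K = P̄·Hᵀ·S⁻¹ = [-188/417; -39/139; -115/417]
step 0: x' = x̄ + K·y = [1487/417, 324/139, -317/417]
step 0: P' = (I − K·H)·P̄ = [6356/417 2120/139 64/417; 2120/139 3638/139 519/139; 64/417 519/139 536/417]
step 1: x̄ = F·x = [8011/417, 6067/417, 4918/417]
step 1: P̄ = F·P·Fᵀ + Q = [254270/417 155186/417 173456/417; 155186/417 102677/417 104360/417; 173456/417 104360/417 120377/417]
step 1: y = z − H·x̄ = [5149/139]
step 1: S = H·P̄·Hᵀ + R = [514987/139]
step 1: K = P̄·Hᵀ·S⁻¹ = [-206484/514987; -121863/514987; -143409/514987]
step 1: x' = x̄ + K·y = [6733831/1544961, 8935312/1544961, 2283937/1544961]
step 1: P' = (I − K·H)·P̄ = [21861998/1544961 31874054/1544961 3543836/1544961; 31874054/1544961 59896028/1544961 9462521/1544961; 3543836/1544961 9462521/1544961 2116304/1544961]
step 2: x̄ = F·x = [42439555/1544961, 24568931/1544961, 31338286/1544961]
step 2: P̄ = F·P·Fᵀ + Q = [1168123982/1544961 649173730/1544961 821011376/1544961; 649173730/1544961 380622317/1544961 453931048/1544961; 821011376/1544961 453931048/1544961 583569497/1544961]
step 2: y = z − H·x̄ = [116520365/1544961]
step 2: S = H·P̄·Hᵀ + R = [7706551241/1544961]
step 2: K = P̄·Hᵀ·S⁻¹ = [-2981984380/7706551241; -1630344557/7706551241; -2117788819/7706551241]
step 2: x' = x̄ + K·y = [-13203765745/7706551241, -405587694/7706551241, -3401651769/7706551241]
step 2: P' = (I − K·H)·P̄ = [71183984942/7706551241 91412412070/7706551241 7736803836/7706551241; 91412412070/7706551241 178167613868/7706551241 29461848785/7706551241; 7736803836/7706551241 29461848785/7706551241 7947611256/7706551241]

step 0: x' = [1487/417, 324/139, -317/417], P' = [6356/417 2120/139 64/417; 2120/139 3638/139 519/139; 64/417 519/139 536/417]
step 1: x' = [6733831/1544961, 8935312/1544961, 2283937/1544961], P' = [21861998/1544961 31874054/1544961 3543836/1544961; 31874054/1544961 59896028/1544961 9462521/1544961; 3543836/1544961 9462521/1544961 2116304/1544961]
step 2: x' = [-13203765745/7706551241, -405587694/7706551241, -3401651769/7706551241], P' = [71183984942/7706551241 91412412070/7706551241 7736803836/7706551241; 91412412070/7706551241 178167613868/7706551241 29461848785/7706551241; 7736803836/7706551241 29461848785/7706551241 7947611256/7706551241]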